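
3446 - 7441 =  - 3995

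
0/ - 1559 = 0/1 = - 0.00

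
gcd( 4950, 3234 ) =66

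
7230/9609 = 2410/3203 = 0.75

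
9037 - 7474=1563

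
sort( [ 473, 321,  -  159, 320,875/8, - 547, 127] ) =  [ - 547, - 159 , 875/8,  127,  320,321,473]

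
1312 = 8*164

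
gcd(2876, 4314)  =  1438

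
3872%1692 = 488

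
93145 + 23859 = 117004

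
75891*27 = 2049057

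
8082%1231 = 696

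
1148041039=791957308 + 356083731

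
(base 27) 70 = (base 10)189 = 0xBD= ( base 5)1224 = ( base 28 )6L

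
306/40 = 153/20 =7.65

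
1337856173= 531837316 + 806018857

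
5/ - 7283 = -5/7283 = -0.00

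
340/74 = 4 + 22/37 = 4.59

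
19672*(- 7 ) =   -  137704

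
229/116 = 229/116 = 1.97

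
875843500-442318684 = 433524816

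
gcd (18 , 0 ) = 18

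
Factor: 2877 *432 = 1242864= 2^4*3^4*7^1*137^1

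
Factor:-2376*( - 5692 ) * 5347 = 2^5*3^3 * 11^1*1423^1*5347^1 =72313854624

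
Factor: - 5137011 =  - 3^2*11^1*19^1*2731^1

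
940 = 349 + 591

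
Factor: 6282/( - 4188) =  - 2^( - 1) * 3^1 = - 3/2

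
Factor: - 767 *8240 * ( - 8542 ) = 2^5*5^1*13^1 * 59^1*103^1* 4271^1  =  53986123360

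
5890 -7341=-1451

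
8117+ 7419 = 15536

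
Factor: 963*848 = 816624 = 2^4*3^2*53^1*107^1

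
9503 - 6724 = 2779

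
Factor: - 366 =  - 2^1*3^1* 61^1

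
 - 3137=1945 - 5082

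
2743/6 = 457 + 1/6 = 457.17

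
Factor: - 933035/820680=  - 2^( - 3 )*3^ ( - 1 )*7^( - 1)*191^1 =-191/168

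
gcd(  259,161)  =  7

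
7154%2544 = 2066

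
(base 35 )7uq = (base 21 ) 10IC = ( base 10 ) 9651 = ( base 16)25b3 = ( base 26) e75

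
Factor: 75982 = 2^1 * 37991^1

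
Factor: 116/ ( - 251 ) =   -  2^2 * 29^1*251^(  -  1 )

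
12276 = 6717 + 5559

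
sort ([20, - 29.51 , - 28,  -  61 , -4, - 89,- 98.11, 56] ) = [  -  98.11, - 89, - 61, - 29.51, -28, - 4, 20, 56]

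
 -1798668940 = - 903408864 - 895260076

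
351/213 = 117/71 = 1.65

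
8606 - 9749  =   - 1143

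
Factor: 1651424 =2^5*51607^1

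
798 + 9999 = 10797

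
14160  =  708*20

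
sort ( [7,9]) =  [7, 9]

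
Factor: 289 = 17^2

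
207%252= 207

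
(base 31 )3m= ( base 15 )7a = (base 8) 163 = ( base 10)115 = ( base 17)6d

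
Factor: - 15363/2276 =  - 2^( - 2) * 3^3 = - 27/4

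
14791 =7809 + 6982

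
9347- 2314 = 7033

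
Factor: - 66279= - 3^1*22093^1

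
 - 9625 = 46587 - 56212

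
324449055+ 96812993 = 421262048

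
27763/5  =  27763/5 = 5552.60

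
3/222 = 1/74 = 0.01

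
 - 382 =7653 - 8035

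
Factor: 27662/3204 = 13831/1602 = 2^(-1)*3^( - 2 )*89^( - 1)*13831^1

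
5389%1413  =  1150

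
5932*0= 0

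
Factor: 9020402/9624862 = 4510201/4812431 = 13^( - 1) * 19^1 * 43^ ( - 1)*8609^( - 1 )*237379^1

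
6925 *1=6925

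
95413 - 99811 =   -  4398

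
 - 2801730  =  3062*(-915)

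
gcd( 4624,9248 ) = 4624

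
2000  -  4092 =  - 2092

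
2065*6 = 12390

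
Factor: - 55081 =-13^1 * 19^1*223^1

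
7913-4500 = 3413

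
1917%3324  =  1917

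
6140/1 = 6140= 6140.00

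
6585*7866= 51797610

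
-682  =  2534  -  3216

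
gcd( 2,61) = 1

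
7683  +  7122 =14805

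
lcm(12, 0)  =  0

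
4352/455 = 4352/455= 9.56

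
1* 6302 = 6302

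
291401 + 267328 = 558729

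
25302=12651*2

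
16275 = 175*93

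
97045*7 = 679315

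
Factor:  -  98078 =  - 2^1*19^1*29^1*89^1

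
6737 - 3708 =3029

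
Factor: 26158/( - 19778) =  - 31^(-1 )*41^1 = - 41/31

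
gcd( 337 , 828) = 1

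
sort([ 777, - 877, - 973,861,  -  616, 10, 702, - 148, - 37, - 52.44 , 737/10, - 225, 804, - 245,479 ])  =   [ - 973, - 877, - 616  , - 245, - 225 , - 148, - 52.44,  -  37,10,737/10, 479, 702,777,804, 861]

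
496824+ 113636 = 610460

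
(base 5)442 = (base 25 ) 4M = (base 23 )57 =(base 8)172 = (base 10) 122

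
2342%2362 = 2342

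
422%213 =209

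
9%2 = 1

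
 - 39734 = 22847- 62581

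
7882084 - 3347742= 4534342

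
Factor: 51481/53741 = 61^( - 1 )*881^( - 1)*51481^1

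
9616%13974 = 9616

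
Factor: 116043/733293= 47/297 = 3^( - 3)* 11^( - 1)*47^1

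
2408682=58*41529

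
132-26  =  106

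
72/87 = 24/29  =  0.83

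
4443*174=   773082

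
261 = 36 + 225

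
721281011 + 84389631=805670642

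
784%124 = 40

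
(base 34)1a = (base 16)2C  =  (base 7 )62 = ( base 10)44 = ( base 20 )24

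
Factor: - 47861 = - 11^1*19^1*229^1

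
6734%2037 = 623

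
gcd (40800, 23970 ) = 510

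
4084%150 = 34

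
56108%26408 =3292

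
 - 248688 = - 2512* 99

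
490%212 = 66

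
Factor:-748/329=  - 2^2 * 7^( - 1) * 11^1*17^1 * 47^( - 1)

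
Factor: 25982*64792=1683425744 =2^4  *7^1*11^1*13^1*89^1*1181^1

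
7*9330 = 65310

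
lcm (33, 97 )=3201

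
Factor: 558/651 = 6/7= 2^1 * 3^1*7^( - 1)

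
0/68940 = 0 = 0.00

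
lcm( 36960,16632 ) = 332640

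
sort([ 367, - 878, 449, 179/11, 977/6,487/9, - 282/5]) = [ - 878, - 282/5, 179/11 , 487/9,  977/6, 367,449 ]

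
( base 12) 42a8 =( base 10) 7328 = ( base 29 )8kk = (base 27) a1b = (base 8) 16240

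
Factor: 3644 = 2^2*911^1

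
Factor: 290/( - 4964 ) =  - 2^(  -  1 )*5^1*17^( - 1 )*29^1*73^(-1 ) = - 145/2482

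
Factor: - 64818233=-73^1 * 887921^1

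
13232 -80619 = -67387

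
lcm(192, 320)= 960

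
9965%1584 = 461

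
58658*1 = 58658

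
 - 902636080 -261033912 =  - 1163669992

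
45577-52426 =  - 6849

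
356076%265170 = 90906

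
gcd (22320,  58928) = 16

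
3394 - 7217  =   - 3823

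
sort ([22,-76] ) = [-76, 22 ] 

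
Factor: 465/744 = 2^( - 3) *5^1 = 5/8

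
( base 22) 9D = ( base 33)6D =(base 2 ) 11010011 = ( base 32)6J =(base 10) 211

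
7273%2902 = 1469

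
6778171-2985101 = 3793070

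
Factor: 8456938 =2^1*7^1*19^1*31793^1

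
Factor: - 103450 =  - 2^1*5^2*2069^1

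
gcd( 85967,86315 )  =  1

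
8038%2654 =76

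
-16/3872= -1/242 = - 0.00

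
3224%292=12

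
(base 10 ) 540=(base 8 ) 1034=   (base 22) 12c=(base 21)14f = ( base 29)II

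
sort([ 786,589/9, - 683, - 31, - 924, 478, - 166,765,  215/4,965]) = [ - 924, - 683, - 166, - 31,215/4,589/9,478,765, 786, 965]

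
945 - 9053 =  - 8108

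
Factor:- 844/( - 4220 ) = 1/5  =  5^(- 1 ) 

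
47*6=282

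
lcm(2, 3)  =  6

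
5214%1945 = 1324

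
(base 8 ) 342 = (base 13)145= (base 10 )226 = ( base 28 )82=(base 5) 1401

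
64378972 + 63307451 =127686423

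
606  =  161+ 445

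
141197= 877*161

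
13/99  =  13/99 = 0.13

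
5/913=5/913 = 0.01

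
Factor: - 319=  - 11^1*29^1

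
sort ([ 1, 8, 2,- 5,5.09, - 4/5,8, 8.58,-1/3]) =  [  -  5, - 4/5,  -  1/3,1, 2, 5.09, 8 , 8, 8.58 ] 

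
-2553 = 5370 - 7923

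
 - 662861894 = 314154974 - 977016868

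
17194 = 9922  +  7272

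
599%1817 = 599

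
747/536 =1 + 211/536 = 1.39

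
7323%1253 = 1058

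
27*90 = 2430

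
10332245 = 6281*1645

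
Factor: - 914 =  - 2^1*457^1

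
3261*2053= 6694833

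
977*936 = 914472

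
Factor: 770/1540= 1/2 = 2^ ( - 1 )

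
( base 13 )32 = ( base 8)51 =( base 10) 41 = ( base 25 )1G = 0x29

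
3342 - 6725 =-3383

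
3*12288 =36864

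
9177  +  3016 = 12193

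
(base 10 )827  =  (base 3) 1010122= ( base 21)1I8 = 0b1100111011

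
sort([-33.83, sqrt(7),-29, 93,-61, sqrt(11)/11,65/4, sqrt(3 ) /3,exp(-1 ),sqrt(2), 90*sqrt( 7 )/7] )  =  [ - 61, - 33.83, - 29,  sqrt(11) /11 , exp(- 1 ), sqrt ( 3 ) /3, sqrt(2), sqrt(7), 65/4,90 *sqrt(7 )/7, 93 ]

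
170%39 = 14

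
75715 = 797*95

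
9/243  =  1/27 = 0.04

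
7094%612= 362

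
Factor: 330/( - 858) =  - 5^1*13^( - 1 ) = - 5/13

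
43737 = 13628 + 30109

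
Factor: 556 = 2^2*139^1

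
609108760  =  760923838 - 151815078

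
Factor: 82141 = 82141^1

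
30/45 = 2/3 = 0.67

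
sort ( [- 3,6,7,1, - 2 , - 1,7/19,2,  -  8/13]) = [  -  3, - 2,  -  1, - 8/13 , 7/19, 1, 2,6,  7 ]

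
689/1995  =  689/1995  =  0.35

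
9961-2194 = 7767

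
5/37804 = 5/37804 = 0.00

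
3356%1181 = 994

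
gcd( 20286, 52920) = 882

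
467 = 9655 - 9188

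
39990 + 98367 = 138357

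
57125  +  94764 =151889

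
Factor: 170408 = 2^3*7^1*17^1*179^1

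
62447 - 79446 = -16999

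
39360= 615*64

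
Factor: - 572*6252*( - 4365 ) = 2^4*3^3 * 5^1*11^1 * 13^1 *97^1*521^1 = 15609868560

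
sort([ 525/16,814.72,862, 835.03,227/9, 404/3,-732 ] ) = [-732, 227/9, 525/16, 404/3, 814.72,835.03, 862 ] 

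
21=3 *7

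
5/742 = 5/742=0.01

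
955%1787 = 955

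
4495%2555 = 1940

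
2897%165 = 92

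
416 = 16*26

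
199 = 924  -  725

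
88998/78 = 1141 = 1141.00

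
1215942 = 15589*78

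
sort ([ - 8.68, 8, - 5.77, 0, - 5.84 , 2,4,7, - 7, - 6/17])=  [-8.68, - 7, - 5.84, - 5.77,-6/17 , 0,2, 4, 7, 8 ] 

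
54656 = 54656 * 1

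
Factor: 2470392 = 2^3*3^3*11437^1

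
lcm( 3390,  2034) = 10170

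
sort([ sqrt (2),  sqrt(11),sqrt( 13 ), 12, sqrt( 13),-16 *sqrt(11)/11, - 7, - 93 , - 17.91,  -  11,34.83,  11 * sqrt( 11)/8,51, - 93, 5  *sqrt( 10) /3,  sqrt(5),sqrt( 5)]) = [ - 93, -93, - 17.91,- 11 ,-7, - 16 *sqrt(11)/11, sqrt( 2 ),  sqrt( 5),sqrt (5 ),sqrt(11),sqrt(13 ),sqrt( 13 ),11*sqrt( 11 )/8,5*sqrt( 10 )/3,12,34.83, 51]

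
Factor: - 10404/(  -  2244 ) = 3^1 *11^ (  -  1 )*17^1= 51/11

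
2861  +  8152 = 11013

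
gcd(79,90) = 1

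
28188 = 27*1044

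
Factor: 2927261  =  2927261^1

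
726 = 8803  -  8077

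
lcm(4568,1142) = 4568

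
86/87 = 86/87 = 0.99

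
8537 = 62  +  8475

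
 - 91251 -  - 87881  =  - 3370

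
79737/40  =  79737/40 =1993.42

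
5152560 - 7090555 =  - 1937995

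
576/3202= 288/1601=0.18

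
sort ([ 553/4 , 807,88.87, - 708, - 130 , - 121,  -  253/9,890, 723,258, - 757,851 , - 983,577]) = [ - 983, - 757, - 708, - 130,- 121,- 253/9 , 88.87,553/4,258,577 , 723,807, 851,890]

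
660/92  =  165/23= 7.17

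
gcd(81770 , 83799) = 1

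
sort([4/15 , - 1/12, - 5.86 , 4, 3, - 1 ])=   [  -  5.86, - 1, - 1/12, 4/15,  3, 4]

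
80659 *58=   4678222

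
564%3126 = 564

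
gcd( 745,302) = 1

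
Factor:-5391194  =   - 2^1* 2695597^1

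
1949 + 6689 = 8638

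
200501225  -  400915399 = -200414174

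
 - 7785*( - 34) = 264690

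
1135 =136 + 999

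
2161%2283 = 2161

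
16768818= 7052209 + 9716609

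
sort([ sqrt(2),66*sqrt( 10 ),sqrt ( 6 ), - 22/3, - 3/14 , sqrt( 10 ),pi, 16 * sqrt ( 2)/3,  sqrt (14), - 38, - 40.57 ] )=[ - 40.57, - 38, - 22/3, -3/14,sqrt( 2),sqrt( 6),  pi,sqrt(10),sqrt( 14 ),16*sqrt (2 ) /3,66*sqrt ( 10)]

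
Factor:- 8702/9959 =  - 2^1*19^1*23^( - 1)*229^1*433^ (- 1)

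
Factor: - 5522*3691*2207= - 44982416314 = -2^1*11^1*251^1*2207^1*  3691^1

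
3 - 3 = 0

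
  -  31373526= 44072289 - 75445815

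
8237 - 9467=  - 1230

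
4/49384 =1/12346 = 0.00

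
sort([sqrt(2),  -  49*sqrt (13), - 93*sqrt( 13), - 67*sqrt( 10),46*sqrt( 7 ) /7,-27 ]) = [ - 93*sqrt( 13),-67*sqrt (10), - 49*sqrt( 13), - 27,sqrt( 2), 46*sqrt( 7)/7 ]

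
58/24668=29/12334 = 0.00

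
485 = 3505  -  3020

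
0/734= 0  =  0.00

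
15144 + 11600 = 26744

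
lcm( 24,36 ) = 72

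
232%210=22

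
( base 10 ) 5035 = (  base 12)2AB7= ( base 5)130120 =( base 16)13AB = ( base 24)8hj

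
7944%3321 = 1302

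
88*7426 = 653488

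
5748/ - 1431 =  - 1916/477 = -  4.02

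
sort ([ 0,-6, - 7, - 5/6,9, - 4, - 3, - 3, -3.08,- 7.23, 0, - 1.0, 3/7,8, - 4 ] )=[ - 7.23, - 7, - 6, - 4, - 4, - 3.08, - 3, - 3, - 1.0, - 5/6,0, 0  ,  3/7,8, 9 ] 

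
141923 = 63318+78605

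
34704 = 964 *36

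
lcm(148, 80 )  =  2960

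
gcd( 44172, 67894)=818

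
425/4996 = 425/4996 = 0.09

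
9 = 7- -2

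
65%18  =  11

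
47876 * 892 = 42705392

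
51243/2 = 25621+1/2=25621.50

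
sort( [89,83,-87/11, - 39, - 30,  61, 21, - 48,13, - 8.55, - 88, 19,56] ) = [- 88 ,-48,-39, - 30, - 8.55, - 87/11 , 13, 19, 21,  56,61,83,89 ]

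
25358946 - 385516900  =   - 360157954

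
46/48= 23/24 = 0.96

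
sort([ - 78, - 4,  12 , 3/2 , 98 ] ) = [ - 78, - 4, 3/2 , 12, 98] 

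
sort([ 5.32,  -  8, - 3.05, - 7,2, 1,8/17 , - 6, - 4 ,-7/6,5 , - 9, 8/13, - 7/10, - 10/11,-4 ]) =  [  -  9, - 8,  -  7,- 6,-4, - 4,-3.05, - 7/6, - 10/11,-7/10, 8/17,  8/13,1 , 2, 5,5.32]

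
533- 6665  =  -6132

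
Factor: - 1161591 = -3^1*387197^1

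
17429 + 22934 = 40363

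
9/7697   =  9/7697 = 0.00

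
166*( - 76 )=  -  12616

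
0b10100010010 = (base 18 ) 402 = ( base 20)34i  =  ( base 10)1298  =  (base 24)262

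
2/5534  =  1/2767 = 0.00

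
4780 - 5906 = -1126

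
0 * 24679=0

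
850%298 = 254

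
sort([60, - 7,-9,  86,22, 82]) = [ - 9, - 7,22, 60,82, 86]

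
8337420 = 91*91620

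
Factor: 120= 2^3*3^1*5^1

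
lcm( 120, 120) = 120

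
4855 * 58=281590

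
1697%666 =365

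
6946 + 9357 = 16303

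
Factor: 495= 3^2* 5^1 * 11^1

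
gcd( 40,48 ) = 8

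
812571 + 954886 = 1767457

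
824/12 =206/3 = 68.67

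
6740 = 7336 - 596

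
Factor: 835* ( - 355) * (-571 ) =169258675=5^2 *71^1* 167^1 * 571^1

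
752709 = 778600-25891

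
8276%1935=536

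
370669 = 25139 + 345530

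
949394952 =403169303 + 546225649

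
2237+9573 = 11810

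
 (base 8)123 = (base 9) 102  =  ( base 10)83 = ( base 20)43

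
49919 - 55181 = - 5262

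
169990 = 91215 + 78775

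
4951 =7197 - 2246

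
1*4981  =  4981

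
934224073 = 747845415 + 186378658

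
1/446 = 1/446 = 0.00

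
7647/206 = 37+25/206 = 37.12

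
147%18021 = 147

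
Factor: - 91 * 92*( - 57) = 477204 = 2^2 *3^1*7^1*13^1*19^1 * 23^1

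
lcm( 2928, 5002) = 120048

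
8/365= 8/365 = 0.02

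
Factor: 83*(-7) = -7^1*83^1 = - 581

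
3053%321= 164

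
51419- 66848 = -15429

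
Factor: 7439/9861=43/57 = 3^( - 1)*19^ (-1 )*43^1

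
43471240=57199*760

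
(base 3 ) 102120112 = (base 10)8438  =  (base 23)flk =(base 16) 20f6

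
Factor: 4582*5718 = 26199876 = 2^2 * 3^1*29^1*79^1*953^1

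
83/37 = 2+ 9/37 = 2.24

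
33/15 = 2+1/5=   2.20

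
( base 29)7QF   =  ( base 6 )50452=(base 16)1a00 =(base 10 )6656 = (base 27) 93E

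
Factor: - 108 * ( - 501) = 54108 = 2^2*3^4 * 167^1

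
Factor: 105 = 3^1 * 5^1*7^1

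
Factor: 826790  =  2^1  *  5^1 * 29^1*2851^1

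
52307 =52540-233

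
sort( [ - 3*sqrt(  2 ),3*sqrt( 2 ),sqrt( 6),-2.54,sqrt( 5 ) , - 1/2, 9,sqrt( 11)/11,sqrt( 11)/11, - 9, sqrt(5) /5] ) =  [ - 9, - 3*sqrt(2 ),-2.54, - 1/2, sqrt( 11 )/11, sqrt( 11)/11,sqrt( 5) /5,sqrt( 5),sqrt(6),3*sqrt( 2 ),9 ]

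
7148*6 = 42888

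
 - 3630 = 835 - 4465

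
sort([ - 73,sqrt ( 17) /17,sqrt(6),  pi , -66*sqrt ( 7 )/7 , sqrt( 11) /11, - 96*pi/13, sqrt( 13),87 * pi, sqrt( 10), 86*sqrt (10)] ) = [-73, - 66  *sqrt( 7)/7, - 96*pi/13, sqrt ( 17)/17,  sqrt ( 11)/11,sqrt( 6 ),pi, sqrt (10),  sqrt( 13),86 * sqrt( 10),87*pi ]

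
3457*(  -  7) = -24199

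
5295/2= 5295/2 = 2647.50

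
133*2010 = 267330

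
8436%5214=3222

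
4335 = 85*51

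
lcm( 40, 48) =240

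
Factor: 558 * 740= 2^3 *3^2*5^1*31^1*37^1 = 412920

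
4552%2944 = 1608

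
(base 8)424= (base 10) 276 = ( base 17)g4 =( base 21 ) D3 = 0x114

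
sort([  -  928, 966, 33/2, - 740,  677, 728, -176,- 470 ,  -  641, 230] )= [ - 928,  -  740, - 641,  -  470, - 176,33/2,  230,677,728,966]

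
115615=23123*5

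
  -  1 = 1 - 2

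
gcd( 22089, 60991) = 1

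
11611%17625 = 11611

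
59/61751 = 59/61751 = 0.00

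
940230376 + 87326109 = 1027556485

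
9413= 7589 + 1824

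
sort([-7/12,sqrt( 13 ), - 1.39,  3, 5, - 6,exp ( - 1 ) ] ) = [ - 6, - 1.39,  -  7/12,exp ( - 1),3,sqrt(13), 5 ] 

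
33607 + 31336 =64943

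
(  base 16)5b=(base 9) 111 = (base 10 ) 91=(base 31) 2t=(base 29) 34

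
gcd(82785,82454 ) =1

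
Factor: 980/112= 35/4  =  2^( - 2 )*5^1*7^1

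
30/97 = 30/97=0.31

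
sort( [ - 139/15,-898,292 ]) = [-898,-139/15, 292] 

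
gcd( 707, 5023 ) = 1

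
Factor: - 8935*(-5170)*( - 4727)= - 2^1*5^2*11^1 * 29^1*47^1*163^1*1787^1  =  - 218358801650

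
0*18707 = 0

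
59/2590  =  59/2590 = 0.02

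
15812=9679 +6133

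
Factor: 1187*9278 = 2^1*1187^1*4639^1 =11012986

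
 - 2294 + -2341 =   -  4635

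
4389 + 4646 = 9035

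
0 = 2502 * 0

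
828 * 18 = 14904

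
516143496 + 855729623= 1371873119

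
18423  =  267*69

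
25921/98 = 264 + 1/2 = 264.50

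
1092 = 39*28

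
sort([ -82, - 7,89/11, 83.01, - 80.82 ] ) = [ - 82, - 80.82, - 7,89/11, 83.01 ]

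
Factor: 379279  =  79^1*4801^1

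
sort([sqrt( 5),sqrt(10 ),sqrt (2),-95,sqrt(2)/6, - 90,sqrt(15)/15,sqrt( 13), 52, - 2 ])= [ - 95,  -  90, - 2, sqrt( 2) /6, sqrt(15) /15,sqrt( 2),sqrt( 5),sqrt ( 10),sqrt( 13) , 52]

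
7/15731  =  7/15731  =  0.00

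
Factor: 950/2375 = 2^1*5^(-1 ) = 2/5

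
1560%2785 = 1560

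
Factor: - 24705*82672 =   -  2042411760  =  - 2^4*3^4*5^1 * 61^1*5167^1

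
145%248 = 145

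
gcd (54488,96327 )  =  973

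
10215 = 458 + 9757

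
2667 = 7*381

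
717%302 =113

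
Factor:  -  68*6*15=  - 2^3*3^2*5^1*17^1 = - 6120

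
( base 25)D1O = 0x1fee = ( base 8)17756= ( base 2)1111111101110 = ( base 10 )8174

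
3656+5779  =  9435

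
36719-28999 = 7720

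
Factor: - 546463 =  - 367^1 * 1489^1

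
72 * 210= 15120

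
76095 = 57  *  1335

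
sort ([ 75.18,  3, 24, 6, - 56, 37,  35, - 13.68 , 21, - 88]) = [ - 88, - 56, - 13.68, 3,6,21,  24,35 , 37, 75.18 ] 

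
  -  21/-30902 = 21/30902 = 0.00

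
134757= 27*4991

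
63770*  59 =3762430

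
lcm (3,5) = 15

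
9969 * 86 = 857334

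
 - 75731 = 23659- 99390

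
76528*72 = 5510016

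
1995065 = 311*6415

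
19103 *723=13811469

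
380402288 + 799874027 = 1180276315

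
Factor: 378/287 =2^1 * 3^3*41^( - 1) = 54/41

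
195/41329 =195/41329 = 0.00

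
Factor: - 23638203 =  - 3^3*67^1  *  73^1*179^1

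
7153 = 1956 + 5197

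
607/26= 607/26 = 23.35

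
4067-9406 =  - 5339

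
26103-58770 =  - 32667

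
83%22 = 17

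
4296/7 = 613 + 5/7  =  613.71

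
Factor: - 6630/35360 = -3/16 = - 2^( - 4)*3^1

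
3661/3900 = 3661/3900= 0.94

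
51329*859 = 44091611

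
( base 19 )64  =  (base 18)6a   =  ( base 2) 1110110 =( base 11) a8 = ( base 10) 118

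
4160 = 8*520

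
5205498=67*77694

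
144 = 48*3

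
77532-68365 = 9167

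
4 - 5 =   -  1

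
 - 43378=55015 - 98393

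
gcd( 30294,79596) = 594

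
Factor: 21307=11^1*13^1*149^1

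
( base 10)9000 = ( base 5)242000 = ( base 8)21450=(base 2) 10001100101000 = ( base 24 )FF0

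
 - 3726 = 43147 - 46873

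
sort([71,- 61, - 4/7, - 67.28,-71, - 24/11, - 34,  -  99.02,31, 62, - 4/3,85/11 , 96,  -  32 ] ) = [ - 99.02, - 71, - 67.28, - 61, - 34 , - 32, - 24/11, - 4/3, - 4/7 , 85/11,31,  62, 71,96]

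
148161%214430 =148161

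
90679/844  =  107 + 371/844 = 107.44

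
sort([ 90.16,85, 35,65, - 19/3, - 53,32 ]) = [ - 53, - 19/3,32 , 35, 65 , 85,90.16]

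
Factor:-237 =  - 3^1*79^1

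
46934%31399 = 15535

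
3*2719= 8157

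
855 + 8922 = 9777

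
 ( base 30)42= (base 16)7A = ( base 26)4I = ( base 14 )8A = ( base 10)122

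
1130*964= 1089320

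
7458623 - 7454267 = 4356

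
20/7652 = 5/1913 = 0.00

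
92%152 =92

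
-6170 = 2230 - 8400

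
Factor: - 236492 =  - 2^2*59123^1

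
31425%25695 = 5730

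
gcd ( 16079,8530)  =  1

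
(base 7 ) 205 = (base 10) 103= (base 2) 1100111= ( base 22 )4F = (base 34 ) 31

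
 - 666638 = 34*(  -  19607) 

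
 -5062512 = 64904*( - 78 )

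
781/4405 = 781/4405 = 0.18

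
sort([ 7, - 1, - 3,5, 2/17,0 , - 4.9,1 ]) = [ - 4.9, - 3, - 1,0, 2/17,1,5,7] 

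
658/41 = 658/41= 16.05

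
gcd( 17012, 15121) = 1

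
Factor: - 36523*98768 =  - 2^4*6173^1*36523^1 = - 3607303664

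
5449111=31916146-26467035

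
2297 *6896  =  15840112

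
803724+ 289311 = 1093035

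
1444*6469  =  9341236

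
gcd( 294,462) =42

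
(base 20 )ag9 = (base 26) 6AD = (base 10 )4329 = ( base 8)10351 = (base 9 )5840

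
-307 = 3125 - 3432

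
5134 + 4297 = 9431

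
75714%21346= 11676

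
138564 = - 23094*(-6 )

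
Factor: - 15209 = -67^1*227^1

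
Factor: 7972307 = 7^1*1138901^1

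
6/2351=6/2351=0.00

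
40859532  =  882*46326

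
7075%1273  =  710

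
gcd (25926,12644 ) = 58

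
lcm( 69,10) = 690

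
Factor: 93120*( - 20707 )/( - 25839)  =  2^6*3^( - 3 )*5^1*11^(-1) *29^(  -  1)*97^1*20707^1 = 642745280/8613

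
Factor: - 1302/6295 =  - 2^1 * 3^1 * 5^( - 1 ) * 7^1*31^1*1259^(-1) 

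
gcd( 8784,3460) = 4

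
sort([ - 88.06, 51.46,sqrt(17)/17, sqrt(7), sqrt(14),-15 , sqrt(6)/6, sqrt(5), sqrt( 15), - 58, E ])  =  [ - 88.06, - 58, - 15,sqrt(17)/17, sqrt(6)/6 , sqrt ( 5),sqrt(7 ),E, sqrt (14 ),sqrt(15),51.46 ]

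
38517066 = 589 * 65394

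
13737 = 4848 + 8889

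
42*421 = 17682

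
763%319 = 125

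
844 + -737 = 107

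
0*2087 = 0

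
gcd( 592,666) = 74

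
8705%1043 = 361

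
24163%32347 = 24163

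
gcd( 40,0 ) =40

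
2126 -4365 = - 2239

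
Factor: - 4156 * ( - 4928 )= 20480768 = 2^8*7^1*11^1*1039^1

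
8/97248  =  1/12156 = 0.00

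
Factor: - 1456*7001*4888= - 49825612928 =- 2^7 * 7^1*13^2*47^1*7001^1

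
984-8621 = -7637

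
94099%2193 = 1993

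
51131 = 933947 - 882816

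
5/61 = 5/61 = 0.08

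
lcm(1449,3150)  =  72450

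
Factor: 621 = 3^3 * 23^1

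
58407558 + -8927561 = 49479997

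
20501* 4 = 82004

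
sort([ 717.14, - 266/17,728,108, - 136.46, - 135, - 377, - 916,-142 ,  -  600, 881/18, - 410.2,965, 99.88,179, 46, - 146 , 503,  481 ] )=[ - 916, - 600, - 410.2,- 377, - 146, - 142,-136.46,  -  135, - 266/17, 46,881/18, 99.88,108,179,481, 503,717.14, 728, 965 ] 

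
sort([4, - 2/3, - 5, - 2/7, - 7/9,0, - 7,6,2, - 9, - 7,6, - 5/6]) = [-9, - 7 , - 7,  -  5, - 5/6, - 7/9,-2/3,-2/7, 0, 2, 4, 6, 6 ]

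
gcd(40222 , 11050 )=442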